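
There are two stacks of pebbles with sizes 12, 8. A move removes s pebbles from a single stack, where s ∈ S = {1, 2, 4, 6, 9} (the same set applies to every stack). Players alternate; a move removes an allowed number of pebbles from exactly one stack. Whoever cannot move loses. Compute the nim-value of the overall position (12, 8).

1

All stacks use S = {1, 2, 4, 6, 9}:
G(0) = 0
G(1) = mex{0} = 1
G(2) = mex{1,0} = 2
G(3) = mex{2,1} = 0
G(4) = mex{0,2,0} = 1
G(5) = mex{1,0,1} = 2
G(6) = mex{2,1,2,0} = 3
G(7) = mex{3,2,0,1} = 4
G(8) = mex{4,3,1,2} = 0
G(9) = mex{0,4,2,0,0} = 1
G(10) = mex{1,0,3,1,1} = 2
G(11) = mex{2,1,4,2,2} = 0
G(12) = mex{0,2,0,3,0} = 1
Stack A: G(12) = 1.
Stack B: G(8) = 0.
Combined Grundy value = 1 ⊕ 0 = 1.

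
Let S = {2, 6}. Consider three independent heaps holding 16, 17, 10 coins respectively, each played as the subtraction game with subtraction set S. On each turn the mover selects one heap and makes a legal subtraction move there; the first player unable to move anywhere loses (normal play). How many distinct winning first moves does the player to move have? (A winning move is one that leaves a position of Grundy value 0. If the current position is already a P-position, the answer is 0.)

6

All heaps use S = {2, 6}:
n :  0  1  2  3  4  5  6  7  8  9 10 11 12 13 14 15 16 17
G :  0  0  1  1  0  0  1  1  0  0  1  1  0  0  1  1  0  0
Heap A: G(16) = 0.
Heap B: G(17) = 0.
Heap C: G(10) = 1.
Combined Grundy value = 0 ⊕ 0 ⊕ 1 = 1.
A winning move leaves total XOR = 0, i.e. changes one component's Grundy value g to g ⊕ X where X is the current total.
Heap A: need g' = 0⊕1 = 1. Options: 16−2→G=1, 16−6→G=1. Hits: 2.
Heap B: need g' = 0⊕1 = 1. Options: 17−2→G=1, 17−6→G=1. Hits: 2.
Heap C: need g' = 1⊕1 = 0. Options: 10−2→G=0, 10−6→G=0. Hits: 2.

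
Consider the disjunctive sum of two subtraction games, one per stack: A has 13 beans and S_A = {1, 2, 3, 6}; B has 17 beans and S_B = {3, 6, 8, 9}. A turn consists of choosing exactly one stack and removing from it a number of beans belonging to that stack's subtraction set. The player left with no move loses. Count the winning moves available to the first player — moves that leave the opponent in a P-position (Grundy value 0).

0

Stack A, S = {1, 2, 3, 6}:
G(0) = 0
G(1) = mex{0} = 1
G(2) = mex{1,0} = 2
G(3) = mex{2,1,0} = 3
G(4) = mex{3,2,1} = 0
G(5) = mex{0,3,2} = 1
G(6) = mex{1,0,3,0} = 2
G(7) = mex{2,1,0,1} = 3
G(8) = mex{3,2,1,2} = 0
G(9) = mex{0,3,2,3} = 1
G(10) = mex{1,0,3,0} = 2
G(11) = mex{2,1,0,1} = 3
G(12) = mex{3,2,1,2} = 0
G(13) = mex{0,3,2,3} = 1
G_A(13) = 1.
Stack B, S = {3, 6, 8, 9}:
n :  0  1  2  3  4  5  6  7  8  9 10 11 12 13 14 15 16 17
G :  0  0  0  1  1  1  2  2  2  3  3  3  0  0  0  1  1  1
G_B(17) = 1.
Combined Grundy value = 1 ⊕ 1 = 0.
A winning move leaves total XOR = 0, i.e. changes one component's Grundy value g to g ⊕ X where X is the current total.
Stack A: target g' = 1⊕0 = 1, but every legal move changes the Grundy value (mex property), so 0 moves.
Stack B: target g' = 1⊕0 = 1, but every legal move changes the Grundy value (mex property), so 0 moves.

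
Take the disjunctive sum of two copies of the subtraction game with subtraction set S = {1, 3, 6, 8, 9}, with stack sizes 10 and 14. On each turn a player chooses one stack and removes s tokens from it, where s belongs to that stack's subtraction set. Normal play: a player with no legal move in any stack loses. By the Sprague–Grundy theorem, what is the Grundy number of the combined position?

2

All stacks use S = {1, 3, 6, 8, 9}:
n :  0  1  2  3  4  5  6  7  8  9 10 11 12 13 14
G :  0  1  0  1  0  1  2  3  2  3  2  3  4  5  0
Stack A: G(10) = 2.
Stack B: G(14) = 0.
Combined Grundy value = 2 ⊕ 0 = 2.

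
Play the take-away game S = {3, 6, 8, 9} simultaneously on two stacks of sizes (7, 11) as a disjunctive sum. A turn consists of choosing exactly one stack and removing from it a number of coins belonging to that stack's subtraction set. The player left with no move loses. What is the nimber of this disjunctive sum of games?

1

All stacks use S = {3, 6, 8, 9}:
G(0) = 0
G(1) = mex{} = 0
G(2) = mex{} = 0
G(3) = mex{0} = 1
G(4) = mex{0} = 1
G(5) = mex{0} = 1
G(6) = mex{1,0} = 2
G(7) = mex{1,0} = 2
G(8) = mex{1,0,0} = 2
G(9) = mex{2,1,0,0} = 3
G(10) = mex{2,1,0,0} = 3
G(11) = mex{2,1,1,0} = 3
Stack A: G(7) = 2.
Stack B: G(11) = 3.
Combined Grundy value = 2 ⊕ 3 = 1.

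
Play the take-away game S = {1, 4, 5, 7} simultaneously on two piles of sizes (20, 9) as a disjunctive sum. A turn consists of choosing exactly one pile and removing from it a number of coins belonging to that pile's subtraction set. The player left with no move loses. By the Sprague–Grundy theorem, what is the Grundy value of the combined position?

All piles use S = {1, 4, 5, 7}:
n :  0  1  2  3  4  5  6  7  8  9 10 11 12 13 14 15 16 17 18 19 20
G :  0  1  0  1  2  3  2  3  0  1  0  1  2  3  2  3  0  1  0  1  2
Pile A: G(20) = 2.
Pile B: G(9) = 1.
Combined Grundy value = 2 ⊕ 1 = 3.

3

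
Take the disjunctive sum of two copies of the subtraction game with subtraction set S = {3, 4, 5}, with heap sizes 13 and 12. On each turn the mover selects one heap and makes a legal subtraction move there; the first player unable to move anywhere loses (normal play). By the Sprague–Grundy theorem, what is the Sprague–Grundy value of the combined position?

0

All heaps use S = {3, 4, 5}:
n :  0  1  2  3  4  5  6  7  8  9 10 11 12 13
G :  0  0  0  1  1  1  2  2  0  0  0  1  1  1
Heap A: G(13) = 1.
Heap B: G(12) = 1.
Combined Grundy value = 1 ⊕ 1 = 0.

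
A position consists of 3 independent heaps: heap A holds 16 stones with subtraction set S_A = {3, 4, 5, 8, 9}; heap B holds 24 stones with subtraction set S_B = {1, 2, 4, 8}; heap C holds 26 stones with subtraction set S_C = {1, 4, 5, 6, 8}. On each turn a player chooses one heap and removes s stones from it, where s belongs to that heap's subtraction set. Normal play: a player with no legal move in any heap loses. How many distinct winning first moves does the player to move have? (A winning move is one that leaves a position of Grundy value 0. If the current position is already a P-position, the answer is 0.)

1

Heap A, S = {3, 4, 5, 8, 9}:
n :  0  1  2  3  4  5  6  7  8  9 10 11 12 13 14 15 16
G :  0  0  0  1  1  1  2  2  2  3  3  3  0  0  0  1  1
G_A(16) = 1.
Heap B, S = {1, 2, 4, 8}:
n :  0  1  2  3  4  5  6  7  8  9 10 11 12 13 14 15 16 17 18 19 20 21 22 23 24
G :  0  1  2  0  1  2  0  1  2  0  1  2  0  1  2  0  1  2  0  1  2  0  1  2  0
G_B(24) = 0.
Heap C, S = {1, 4, 5, 6, 8}:
n :  0  1  2  3  4  5  6  7  8  9 10 11 12 13 14 15 16 17 18 19 20 21 22 23 24 25 26
G :  0  1  0  1  2  3  2  3  4  0  1  0  1  2  3  2  3  4  0  1  0  1  2  3  2  3  4
G_C(26) = 4.
Combined Grundy value = 1 ⊕ 0 ⊕ 4 = 5.
A winning move leaves total XOR = 0, i.e. changes one component's Grundy value g to g ⊕ X where X is the current total.
Heap A: need g' = 1⊕5 = 4. Options: 16−3→G=0, 16−4→G=0, 16−5→G=3, 16−8→G=2, 16−9→G=2. Hits: 0.
Heap B: need g' = 0⊕5 = 5. Options: 24−1→G=2, 24−2→G=1, 24−4→G=2, 24−8→G=1. Hits: 0.
Heap C: need g' = 4⊕5 = 1. Options: 26−1→G=3, 26−4→G=2, 26−5→G=1, 26−6→G=0, 26−8→G=0. Hits: 1.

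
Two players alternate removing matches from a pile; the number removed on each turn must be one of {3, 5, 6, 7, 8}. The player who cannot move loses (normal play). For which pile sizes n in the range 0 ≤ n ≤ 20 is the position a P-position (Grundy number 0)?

n :  0  1  2  3  4  5  6  7  8  9 10 11 12 13 14 15 16 17 18 19 20
G :  0  0  0  1  1  1  2  2  2  3  3  0  0  0  1  1  1  2  2  2  3
P-positions are exactly the n with G(n) = 0.

0, 1, 2, 11, 12, 13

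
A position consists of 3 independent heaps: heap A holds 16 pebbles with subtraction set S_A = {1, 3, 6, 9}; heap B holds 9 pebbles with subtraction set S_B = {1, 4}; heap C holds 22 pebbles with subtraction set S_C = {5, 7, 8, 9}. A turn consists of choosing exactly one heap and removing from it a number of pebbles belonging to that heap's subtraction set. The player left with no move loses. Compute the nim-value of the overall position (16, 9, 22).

3

Heap A, S = {1, 3, 6, 9}:
n :  0  1  2  3  4  5  6  7  8  9 10 11 12 13 14 15 16
G :  0  1  0  1  0  1  2  3  2  3  2  3  0  1  0  1  0
G_A(16) = 0.
Heap B, S = {1, 4}:
G(0) = 0
G(1) = mex{0} = 1
G(2) = mex{1} = 0
G(3) = mex{0} = 1
G(4) = mex{1,0} = 2
G(5) = mex{2,1} = 0
G(6) = mex{0,0} = 1
G(7) = mex{1,1} = 0
G(8) = mex{0,2} = 1
G(9) = mex{1,0} = 2
G_B(9) = 2.
Heap C, S = {5, 7, 8, 9}:
G(0) = 0
G(1) = mex{} = 0
G(2) = mex{} = 0
G(3) = mex{} = 0
G(4) = mex{} = 0
G(5) = mex{0} = 1
G(6) = mex{0} = 1
G(7) = mex{0,0} = 1
G(8) = mex{0,0,0} = 1
G(9) = mex{0,0,0,0} = 1
G(10) = mex{1,0,0,0} = 2
G(11) = mex{1,0,0,0} = 2
G(12) = mex{1,1,0,0} = 2
G(13) = mex{1,1,1,0} = 2
G(14) = mex{1,1,1,1} = 0
G(15) = mex{2,1,1,1} = 0
G(16) = mex{2,1,1,1} = 0
G(17) = mex{2,2,1,1} = 0
G(18) = mex{2,2,2,1} = 0
G(19) = mex{0,2,2,2} = 1
G(20) = mex{0,2,2,2} = 1
G(21) = mex{0,0,2,2} = 1
G(22) = mex{0,0,0,2} = 1
G_C(22) = 1.
Combined Grundy value = 0 ⊕ 2 ⊕ 1 = 3.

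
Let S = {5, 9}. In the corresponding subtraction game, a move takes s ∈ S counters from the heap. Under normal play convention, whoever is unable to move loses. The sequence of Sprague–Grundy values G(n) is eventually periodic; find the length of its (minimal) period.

14

G(0) = 0
G(1) = mex{} = 0
G(2) = mex{} = 0
G(3) = mex{} = 0
G(4) = mex{} = 0
G(5) = mex{0} = 1
G(6) = mex{0} = 1
G(7) = mex{0} = 1
G(8) = mex{0} = 1
G(9) = mex{0,0} = 1
G(10) = mex{1,0} = 2
G(11) = mex{1,0} = 2
G(12) = mex{1,0} = 2
G(13) = mex{1,0} = 2
G(14) = mex{1,1} = 0
G(15) = mex{2,1} = 0
G(16) = mex{2,1} = 0
G(17) = mex{2,1} = 0
G(18) = mex{2,1} = 0
G(19) = mex{0,2} = 1
G(20) = mex{0,2} = 1
G(21) = mex{0,2} = 1
G(22) = mex{0,2} = 1
G(23) = mex{0,0} = 1
G(24) = mex{1,0} = 2
G(25) = mex{1,0} = 2
G(26) = mex{1,0} = 2
G(27) = mex{1,0} = 2
G(28) = mex{1,1} = 0
G(29) = mex{2,1} = 0
G(n+14) = G(n) holds for n = 0,…,8 (a full window of length max(S) = 9), so the sequence is purely periodic with period 14.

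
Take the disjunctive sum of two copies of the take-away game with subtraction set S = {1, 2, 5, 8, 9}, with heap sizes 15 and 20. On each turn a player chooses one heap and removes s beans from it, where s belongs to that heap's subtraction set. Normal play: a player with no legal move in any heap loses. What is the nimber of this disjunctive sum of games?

All heaps use S = {1, 2, 5, 8, 9}:
n :  0  1  2  3  4  5  6  7  8  9 10 11 12 13 14 15 16 17 18 19 20
G :  0  1  2  0  1  2  0  1  2  3  0  1  2  0  1  2  0  1  2  3  0
Heap A: G(15) = 2.
Heap B: G(20) = 0.
Combined Grundy value = 2 ⊕ 0 = 2.

2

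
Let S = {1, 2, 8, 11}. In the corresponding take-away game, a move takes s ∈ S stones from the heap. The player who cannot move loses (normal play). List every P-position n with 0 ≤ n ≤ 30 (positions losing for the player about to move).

0, 3, 6, 9, 12, 15, 18, 21, 24, 27, 30

G(0) = 0
G(1) = mex{0} = 1
G(2) = mex{1,0} = 2
G(3) = mex{2,1} = 0
G(4) = mex{0,2} = 1
G(5) = mex{1,0} = 2
G(6) = mex{2,1} = 0
G(7) = mex{0,2} = 1
G(8) = mex{1,0,0} = 2
G(9) = mex{2,1,1} = 0
G(10) = mex{0,2,2} = 1
G(11) = mex{1,0,0,0} = 2
G(12) = mex{2,1,1,1} = 0
G(13) = mex{0,2,2,2} = 1
G(14) = mex{1,0,0,0} = 2
G(15) = mex{2,1,1,1} = 0
G(16) = mex{0,2,2,2} = 1
G(17) = mex{1,0,0,0} = 2
G(18) = mex{2,1,1,1} = 0
G(19) = mex{0,2,2,2} = 1
G(20) = mex{1,0,0,0} = 2
G(21) = mex{2,1,1,1} = 0
G(22) = mex{0,2,2,2} = 1
G(23) = mex{1,0,0,0} = 2
G(24) = mex{2,1,1,1} = 0
G(25) = mex{0,2,2,2} = 1
G(26) = mex{1,0,0,0} = 2
G(27) = mex{2,1,1,1} = 0
G(28) = mex{0,2,2,2} = 1
G(29) = mex{1,0,0,0} = 2
G(30) = mex{2,1,1,1} = 0
P-positions are exactly the n with G(n) = 0.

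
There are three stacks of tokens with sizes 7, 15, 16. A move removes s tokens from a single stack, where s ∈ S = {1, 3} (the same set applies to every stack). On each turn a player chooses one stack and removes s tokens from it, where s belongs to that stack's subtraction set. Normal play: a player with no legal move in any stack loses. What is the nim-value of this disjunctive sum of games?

0

All stacks use S = {1, 3}:
n :  0  1  2  3  4  5  6  7  8  9 10 11 12 13 14 15 16
G :  0  1  0  1  0  1  0  1  0  1  0  1  0  1  0  1  0
Stack A: G(7) = 1.
Stack B: G(15) = 1.
Stack C: G(16) = 0.
Combined Grundy value = 1 ⊕ 1 ⊕ 0 = 0.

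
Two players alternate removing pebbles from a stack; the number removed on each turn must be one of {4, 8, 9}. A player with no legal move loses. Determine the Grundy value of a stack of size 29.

0

n :  0  1  2  3  4  5  6  7  8  9 10 11 12 13 14 15 16 17 18 19 20 21 22 23 24 25 26 27 28 29
G :  0  0  0  0  1  1  1  1  2  2  2  2  3  0  0  0  0  1  1  1  1  2  2  2  2  3  0  0  0  0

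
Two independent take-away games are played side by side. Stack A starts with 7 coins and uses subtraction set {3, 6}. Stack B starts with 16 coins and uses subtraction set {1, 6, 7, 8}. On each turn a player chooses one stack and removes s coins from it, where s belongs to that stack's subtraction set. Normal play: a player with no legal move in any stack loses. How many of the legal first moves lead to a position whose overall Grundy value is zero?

3

Stack A, S = {3, 6}:
G(0) = 0
G(1) = mex{} = 0
G(2) = mex{} = 0
G(3) = mex{0} = 1
G(4) = mex{0} = 1
G(5) = mex{0} = 1
G(6) = mex{1,0} = 2
G(7) = mex{1,0} = 2
G_A(7) = 2.
Stack B, S = {1, 6, 7, 8}:
n :  0  1  2  3  4  5  6  7  8  9 10 11 12 13 14 15 16
G :  0  1  0  1  0  1  2  3  2  3  2  3  4  0  1  0  1
G_B(16) = 1.
Combined Grundy value = 2 ⊕ 1 = 3.
A winning move leaves total XOR = 0, i.e. changes one component's Grundy value g to g ⊕ X where X is the current total.
Stack A: need g' = 2⊕3 = 1. Options: 7−3→G=1, 7−6→G=0. Hits: 1.
Stack B: need g' = 1⊕3 = 2. Options: 16−1→G=0, 16−6→G=2, 16−7→G=3, 16−8→G=2. Hits: 2.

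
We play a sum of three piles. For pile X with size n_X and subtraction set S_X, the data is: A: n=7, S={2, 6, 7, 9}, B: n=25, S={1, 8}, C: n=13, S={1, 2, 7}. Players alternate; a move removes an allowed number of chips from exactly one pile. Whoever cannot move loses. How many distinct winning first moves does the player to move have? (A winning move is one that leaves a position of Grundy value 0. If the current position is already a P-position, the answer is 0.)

Pile A, S = {2, 6, 7, 9}:
n : 0 1 2 3 4 5 6 7
G : 0 0 1 1 0 0 1 1
G_A(7) = 1.
Pile B, S = {1, 8}:
n :  0  1  2  3  4  5  6  7  8  9 10 11 12 13 14 15 16 17 18 19 20 21 22 23 24 25
G :  0  1  0  1  0  1  0  1  2  0  1  0  1  0  1  0  1  2  0  1  0  1  0  1  0  1
G_B(25) = 1.
Pile C, S = {1, 2, 7}:
G(0) = 0
G(1) = mex{0} = 1
G(2) = mex{1,0} = 2
G(3) = mex{2,1} = 0
G(4) = mex{0,2} = 1
G(5) = mex{1,0} = 2
G(6) = mex{2,1} = 0
G(7) = mex{0,2,0} = 1
G(8) = mex{1,0,1} = 2
G(9) = mex{2,1,2} = 0
G(10) = mex{0,2,0} = 1
G(11) = mex{1,0,1} = 2
G(12) = mex{2,1,2} = 0
G(13) = mex{0,2,0} = 1
G_C(13) = 1.
Combined Grundy value = 1 ⊕ 1 ⊕ 1 = 1.
A winning move leaves total XOR = 0, i.e. changes one component's Grundy value g to g ⊕ X where X is the current total.
Pile A: need g' = 1⊕1 = 0. Options: 7−2→G=0, 7−6→G=0, 7−7→G=0. Hits: 3.
Pile B: need g' = 1⊕1 = 0. Options: 25−1→G=0, 25−8→G=2. Hits: 1.
Pile C: need g' = 1⊕1 = 0. Options: 13−1→G=0, 13−2→G=2, 13−7→G=0. Hits: 2.

6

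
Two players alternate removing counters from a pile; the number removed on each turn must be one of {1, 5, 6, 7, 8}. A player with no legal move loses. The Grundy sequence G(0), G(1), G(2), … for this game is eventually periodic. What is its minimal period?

G(0) = 0
G(1) = mex{0} = 1
G(2) = mex{1} = 0
G(3) = mex{0} = 1
G(4) = mex{1} = 0
G(5) = mex{0,0} = 1
G(6) = mex{1,1,0} = 2
G(7) = mex{2,0,1,0} = 3
G(8) = mex{3,1,0,1,0} = 2
G(9) = mex{2,0,1,0,1} = 3
G(10) = mex{3,1,0,1,0} = 2
G(11) = mex{2,2,1,0,1} = 3
G(12) = mex{3,3,2,1,0} = 4
G(13) = mex{4,2,3,2,1} = 0
G(14) = mex{0,3,2,3,2} = 1
G(15) = mex{1,2,3,2,3} = 0
G(16) = mex{0,3,2,3,2} = 1
G(17) = mex{1,4,3,2,3} = 0
G(18) = mex{0,0,4,3,2} = 1
G(19) = mex{1,1,0,4,3} = 2
G(20) = mex{2,0,1,0,4} = 3
G(21) = mex{3,1,0,1,0} = 2
G(22) = mex{2,0,1,0,1} = 3
G(23) = mex{3,1,0,1,0} = 2
G(24) = mex{2,2,1,0,1} = 3
G(25) = mex{3,3,2,1,0} = 4
G(26) = mex{4,2,3,2,1} = 0
G(27) = mex{0,3,2,3,2} = 1
G(n+13) = G(n) holds for n = 0,…,7 (a full window of length max(S) = 8), so the sequence is purely periodic with period 13.

13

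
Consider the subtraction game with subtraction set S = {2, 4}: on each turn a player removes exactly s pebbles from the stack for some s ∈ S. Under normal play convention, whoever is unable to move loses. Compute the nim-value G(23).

2

n :  0  1  2  3  4  5  6  7  8  9 10 11 12 13 14 15 16 17 18 19 20 21 22 23
G :  0  0  1  1  2  2  0  0  1  1  2  2  0  0  1  1  2  2  0  0  1  1  2  2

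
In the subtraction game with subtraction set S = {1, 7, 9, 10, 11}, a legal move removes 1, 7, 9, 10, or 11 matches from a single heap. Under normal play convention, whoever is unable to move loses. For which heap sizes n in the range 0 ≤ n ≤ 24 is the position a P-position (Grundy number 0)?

n :  0  1  2  3  4  5  6  7  8  9 10 11 12 13 14 15 16 17 18 19 20 21 22 23 24
G :  0  1  0  1  0  1  0  1  0  1  2  3  2  3  2  3  2  3  2  3  0  1  0  1  0
P-positions are exactly the n with G(n) = 0.

0, 2, 4, 6, 8, 20, 22, 24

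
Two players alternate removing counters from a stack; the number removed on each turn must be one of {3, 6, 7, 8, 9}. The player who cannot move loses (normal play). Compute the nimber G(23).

3

n :  0  1  2  3  4  5  6  7  8  9 10 11 12 13 14 15 16 17 18 19 20 21 22 23
G :  0  0  0  1  1  1  2  2  2  3  3  3  0  0  0  1  1  1  2  2  2  3  3  3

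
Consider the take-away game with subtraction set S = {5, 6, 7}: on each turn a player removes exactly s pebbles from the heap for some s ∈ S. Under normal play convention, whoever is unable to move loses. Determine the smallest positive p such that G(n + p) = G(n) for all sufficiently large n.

12

n :  0  1  2  3  4  5  6  7  8  9 10 11 12 13 14 15 16 17 18 19 20 21 22 23 24 25
G :  0  0  0  0  0  1  1  1  1  1  2  2  0  0  0  0  0  1  1  1  1  1  2  2  0  0
G(n+12) = G(n) holds for n = 0,…,6 (a full window of length max(S) = 7), so the sequence is purely periodic with period 12.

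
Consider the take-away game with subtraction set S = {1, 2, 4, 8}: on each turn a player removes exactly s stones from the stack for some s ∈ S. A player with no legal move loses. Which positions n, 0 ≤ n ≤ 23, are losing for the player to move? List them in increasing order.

0, 3, 6, 9, 12, 15, 18, 21

n :  0  1  2  3  4  5  6  7  8  9 10 11 12 13 14 15 16 17 18 19 20 21 22 23
G :  0  1  2  0  1  2  0  1  2  0  1  2  0  1  2  0  1  2  0  1  2  0  1  2
P-positions are exactly the n with G(n) = 0.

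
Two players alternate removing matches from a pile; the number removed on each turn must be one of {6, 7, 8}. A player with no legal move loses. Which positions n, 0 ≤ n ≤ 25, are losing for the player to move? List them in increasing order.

0, 1, 2, 3, 4, 5, 14, 15, 16, 17, 18, 19

G(0) = 0
G(1) = mex{} = 0
G(2) = mex{} = 0
G(3) = mex{} = 0
G(4) = mex{} = 0
G(5) = mex{} = 0
G(6) = mex{0} = 1
G(7) = mex{0,0} = 1
G(8) = mex{0,0,0} = 1
G(9) = mex{0,0,0} = 1
G(10) = mex{0,0,0} = 1
G(11) = mex{0,0,0} = 1
G(12) = mex{1,0,0} = 2
G(13) = mex{1,1,0} = 2
G(14) = mex{1,1,1} = 0
G(15) = mex{1,1,1} = 0
G(16) = mex{1,1,1} = 0
G(17) = mex{1,1,1} = 0
G(18) = mex{2,1,1} = 0
G(19) = mex{2,2,1} = 0
G(20) = mex{0,2,2} = 1
G(21) = mex{0,0,2} = 1
G(22) = mex{0,0,0} = 1
G(23) = mex{0,0,0} = 1
G(24) = mex{0,0,0} = 1
G(25) = mex{0,0,0} = 1
P-positions are exactly the n with G(n) = 0.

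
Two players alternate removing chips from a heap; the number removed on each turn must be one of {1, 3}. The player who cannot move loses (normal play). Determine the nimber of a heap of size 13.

G(0) = 0
G(1) = mex{0} = 1
G(2) = mex{1} = 0
G(3) = mex{0,0} = 1
G(4) = mex{1,1} = 0
G(5) = mex{0,0} = 1
G(6) = mex{1,1} = 0
G(7) = mex{0,0} = 1
G(8) = mex{1,1} = 0
G(9) = mex{0,0} = 1
G(10) = mex{1,1} = 0
G(11) = mex{0,0} = 1
G(12) = mex{1,1} = 0
G(13) = mex{0,0} = 1

1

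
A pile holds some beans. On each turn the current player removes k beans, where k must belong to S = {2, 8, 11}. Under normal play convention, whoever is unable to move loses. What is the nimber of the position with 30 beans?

G(0) = 0
G(1) = mex{} = 0
G(2) = mex{0} = 1
G(3) = mex{0} = 1
G(4) = mex{1} = 0
G(5) = mex{1} = 0
G(6) = mex{0} = 1
G(7) = mex{0} = 1
G(8) = mex{1,0} = 2
G(9) = mex{1,0} = 2
G(10) = mex{2,1} = 0
G(11) = mex{2,1,0} = 3
G(12) = mex{0,0,0} = 1
G(13) = mex{3,0,1} = 2
G(14) = mex{1,1,1} = 0
G(15) = mex{2,1,0} = 3
G(16) = mex{0,2,0} = 1
G(17) = mex{3,2,1} = 0
G(18) = mex{1,0,1} = 2
G(19) = mex{0,3,2} = 1
G(20) = mex{2,1,2} = 0
G(21) = mex{1,2,0} = 3
G(22) = mex{0,0,3} = 1
G(23) = mex{3,3,1} = 0
G(24) = mex{1,1,2} = 0
G(25) = mex{0,0,0} = 1
G(26) = mex{0,2,3} = 1
G(27) = mex{1,1,1} = 0
G(28) = mex{1,0,0} = 2
G(29) = mex{0,3,2} = 1
G(30) = mex{2,1,1} = 0

0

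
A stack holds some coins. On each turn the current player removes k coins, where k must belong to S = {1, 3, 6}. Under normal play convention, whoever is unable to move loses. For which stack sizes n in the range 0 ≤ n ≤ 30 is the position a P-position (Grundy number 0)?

0, 2, 4, 9, 11, 13, 18, 20, 22, 27, 29

G(0) = 0
G(1) = mex{0} = 1
G(2) = mex{1} = 0
G(3) = mex{0,0} = 1
G(4) = mex{1,1} = 0
G(5) = mex{0,0} = 1
G(6) = mex{1,1,0} = 2
G(7) = mex{2,0,1} = 3
G(8) = mex{3,1,0} = 2
G(9) = mex{2,2,1} = 0
G(10) = mex{0,3,0} = 1
G(11) = mex{1,2,1} = 0
G(12) = mex{0,0,2} = 1
G(13) = mex{1,1,3} = 0
G(14) = mex{0,0,2} = 1
G(15) = mex{1,1,0} = 2
G(16) = mex{2,0,1} = 3
G(17) = mex{3,1,0} = 2
G(18) = mex{2,2,1} = 0
G(19) = mex{0,3,0} = 1
G(20) = mex{1,2,1} = 0
G(21) = mex{0,0,2} = 1
G(22) = mex{1,1,3} = 0
G(23) = mex{0,0,2} = 1
G(24) = mex{1,1,0} = 2
G(25) = mex{2,0,1} = 3
G(26) = mex{3,1,0} = 2
G(27) = mex{2,2,1} = 0
G(28) = mex{0,3,0} = 1
G(29) = mex{1,2,1} = 0
G(30) = mex{0,0,2} = 1
P-positions are exactly the n with G(n) = 0.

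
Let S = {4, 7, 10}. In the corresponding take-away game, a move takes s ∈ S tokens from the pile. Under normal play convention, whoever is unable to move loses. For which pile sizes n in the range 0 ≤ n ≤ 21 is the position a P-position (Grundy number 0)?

0, 1, 2, 3, 14, 15, 16, 17

G(0) = 0
G(1) = mex{} = 0
G(2) = mex{} = 0
G(3) = mex{} = 0
G(4) = mex{0} = 1
G(5) = mex{0} = 1
G(6) = mex{0} = 1
G(7) = mex{0,0} = 1
G(8) = mex{1,0} = 2
G(9) = mex{1,0} = 2
G(10) = mex{1,0,0} = 2
G(11) = mex{1,1,0} = 2
G(12) = mex{2,1,0} = 3
G(13) = mex{2,1,0} = 3
G(14) = mex{2,1,1} = 0
G(15) = mex{2,2,1} = 0
G(16) = mex{3,2,1} = 0
G(17) = mex{3,2,1} = 0
G(18) = mex{0,2,2} = 1
G(19) = mex{0,3,2} = 1
G(20) = mex{0,3,2} = 1
G(21) = mex{0,0,2} = 1
P-positions are exactly the n with G(n) = 0.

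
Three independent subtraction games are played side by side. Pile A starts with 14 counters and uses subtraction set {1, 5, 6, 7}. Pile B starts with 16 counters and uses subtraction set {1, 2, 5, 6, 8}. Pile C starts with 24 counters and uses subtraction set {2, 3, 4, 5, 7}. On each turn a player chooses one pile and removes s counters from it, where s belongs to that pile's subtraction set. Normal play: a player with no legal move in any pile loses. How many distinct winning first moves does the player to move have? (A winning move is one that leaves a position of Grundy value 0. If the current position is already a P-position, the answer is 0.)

Pile A, S = {1, 5, 6, 7}:
n :  0  1  2  3  4  5  6  7  8  9 10 11 12 13 14
G :  0  1  0  1  0  1  2  3  2  3  2  3  0  1  0
G_A(14) = 0.
Pile B, S = {1, 2, 5, 6, 8}:
n :  0  1  2  3  4  5  6  7  8  9 10 11 12 13 14 15 16
G :  0  1  2  0  1  2  3  0  1  2  0  1  2  3  0  1  2
G_B(16) = 2.
Pile C, S = {2, 3, 4, 5, 7}:
n :  0  1  2  3  4  5  6  7  8  9 10 11 12 13 14 15 16 17 18 19 20 21 22 23 24
G :  0  0  1  1  2  2  3  3  4  0  0  1  1  2  2  3  3  4  0  0  1  1  2  2  3
G_C(24) = 3.
Combined Grundy value = 0 ⊕ 2 ⊕ 3 = 1.
A winning move leaves total XOR = 0, i.e. changes one component's Grundy value g to g ⊕ X where X is the current total.
Pile A: need g' = 0⊕1 = 1. Options: 14−1→G=1, 14−5→G=3, 14−6→G=2, 14−7→G=3. Hits: 1.
Pile B: need g' = 2⊕1 = 3. Options: 16−1→G=1, 16−2→G=0, 16−5→G=1, 16−6→G=0, 16−8→G=1. Hits: 0.
Pile C: need g' = 3⊕1 = 2. Options: 24−2→G=2, 24−3→G=1, 24−4→G=1, 24−5→G=0, 24−7→G=4. Hits: 1.

2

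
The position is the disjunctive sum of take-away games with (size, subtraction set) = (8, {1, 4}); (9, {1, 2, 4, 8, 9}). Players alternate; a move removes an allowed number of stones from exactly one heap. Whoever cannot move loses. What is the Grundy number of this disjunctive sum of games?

Heap A, S = {1, 4}:
G(0) = 0
G(1) = mex{0} = 1
G(2) = mex{1} = 0
G(3) = mex{0} = 1
G(4) = mex{1,0} = 2
G(5) = mex{2,1} = 0
G(6) = mex{0,0} = 1
G(7) = mex{1,1} = 0
G(8) = mex{0,2} = 1
G_A(8) = 1.
Heap B, S = {1, 2, 4, 8, 9}:
G(0) = 0
G(1) = mex{0} = 1
G(2) = mex{1,0} = 2
G(3) = mex{2,1} = 0
G(4) = mex{0,2,0} = 1
G(5) = mex{1,0,1} = 2
G(6) = mex{2,1,2} = 0
G(7) = mex{0,2,0} = 1
G(8) = mex{1,0,1,0} = 2
G(9) = mex{2,1,2,1,0} = 3
G_B(9) = 3.
Combined Grundy value = 1 ⊕ 3 = 2.

2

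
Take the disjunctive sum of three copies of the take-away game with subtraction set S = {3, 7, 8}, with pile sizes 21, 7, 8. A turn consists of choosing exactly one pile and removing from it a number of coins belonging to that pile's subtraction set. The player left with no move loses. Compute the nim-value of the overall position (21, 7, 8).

All piles use S = {3, 7, 8}:
G(0) = 0
G(1) = mex{} = 0
G(2) = mex{} = 0
G(3) = mex{0} = 1
G(4) = mex{0} = 1
G(5) = mex{0} = 1
G(6) = mex{1} = 0
G(7) = mex{1,0} = 2
G(8) = mex{1,0,0} = 2
G(9) = mex{0,0,0} = 1
G(10) = mex{2,1,0} = 3
G(11) = mex{2,1,1} = 0
G(12) = mex{1,1,1} = 0
G(13) = mex{3,0,1} = 2
G(14) = mex{0,2,0} = 1
G(15) = mex{0,2,2} = 1
G(16) = mex{2,1,2} = 0
G(17) = mex{1,3,1} = 0
G(18) = mex{1,0,3} = 2
G(19) = mex{0,0,0} = 1
G(20) = mex{0,2,0} = 1
G(21) = mex{2,1,2} = 0
Pile A: G(21) = 0.
Pile B: G(7) = 2.
Pile C: G(8) = 2.
Combined Grundy value = 0 ⊕ 2 ⊕ 2 = 0.

0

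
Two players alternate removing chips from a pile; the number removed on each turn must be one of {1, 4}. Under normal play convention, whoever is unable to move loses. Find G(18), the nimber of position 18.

1

G(0) = 0
G(1) = mex{0} = 1
G(2) = mex{1} = 0
G(3) = mex{0} = 1
G(4) = mex{1,0} = 2
G(5) = mex{2,1} = 0
G(6) = mex{0,0} = 1
G(7) = mex{1,1} = 0
G(8) = mex{0,2} = 1
G(9) = mex{1,0} = 2
G(10) = mex{2,1} = 0
G(11) = mex{0,0} = 1
G(12) = mex{1,1} = 0
G(13) = mex{0,2} = 1
G(14) = mex{1,0} = 2
G(15) = mex{2,1} = 0
G(16) = mex{0,0} = 1
G(17) = mex{1,1} = 0
G(18) = mex{0,2} = 1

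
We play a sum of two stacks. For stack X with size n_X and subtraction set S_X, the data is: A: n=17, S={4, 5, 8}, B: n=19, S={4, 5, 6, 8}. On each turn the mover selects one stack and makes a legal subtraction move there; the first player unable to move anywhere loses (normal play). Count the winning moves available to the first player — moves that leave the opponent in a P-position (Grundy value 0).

Stack A, S = {4, 5, 8}:
G(0) = 0
G(1) = mex{} = 0
G(2) = mex{} = 0
G(3) = mex{} = 0
G(4) = mex{0} = 1
G(5) = mex{0,0} = 1
G(6) = mex{0,0} = 1
G(7) = mex{0,0} = 1
G(8) = mex{1,0,0} = 2
G(9) = mex{1,1,0} = 2
G(10) = mex{1,1,0} = 2
G(11) = mex{1,1,0} = 2
G(12) = mex{2,1,1} = 0
G(13) = mex{2,2,1} = 0
G(14) = mex{2,2,1} = 0
G(15) = mex{2,2,1} = 0
G(16) = mex{0,2,2} = 1
G(17) = mex{0,0,2} = 1
G_A(17) = 1.
Stack B, S = {4, 5, 6, 8}:
n :  0  1  2  3  4  5  6  7  8  9 10 11 12 13 14 15 16 17 18 19
G :  0  0  0  0  1  1  1  1  2  2  2  2  0  0  0  0  1  1  1  1
G_B(19) = 1.
Combined Grundy value = 1 ⊕ 1 = 0.
A winning move leaves total XOR = 0, i.e. changes one component's Grundy value g to g ⊕ X where X is the current total.
Stack A: target g' = 1⊕0 = 1, but every legal move changes the Grundy value (mex property), so 0 moves.
Stack B: target g' = 1⊕0 = 1, but every legal move changes the Grundy value (mex property), so 0 moves.

0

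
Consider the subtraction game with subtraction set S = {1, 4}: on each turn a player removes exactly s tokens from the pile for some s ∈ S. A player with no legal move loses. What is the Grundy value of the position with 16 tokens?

G(0) = 0
G(1) = mex{0} = 1
G(2) = mex{1} = 0
G(3) = mex{0} = 1
G(4) = mex{1,0} = 2
G(5) = mex{2,1} = 0
G(6) = mex{0,0} = 1
G(7) = mex{1,1} = 0
G(8) = mex{0,2} = 1
G(9) = mex{1,0} = 2
G(10) = mex{2,1} = 0
G(11) = mex{0,0} = 1
G(12) = mex{1,1} = 0
G(13) = mex{0,2} = 1
G(14) = mex{1,0} = 2
G(15) = mex{2,1} = 0
G(16) = mex{0,0} = 1

1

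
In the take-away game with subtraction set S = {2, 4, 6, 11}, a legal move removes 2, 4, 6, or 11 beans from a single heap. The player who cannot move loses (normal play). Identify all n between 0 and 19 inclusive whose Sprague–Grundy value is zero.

0, 1, 8, 9, 16, 17

G(0) = 0
G(1) = mex{} = 0
G(2) = mex{0} = 1
G(3) = mex{0} = 1
G(4) = mex{1,0} = 2
G(5) = mex{1,0} = 2
G(6) = mex{2,1,0} = 3
G(7) = mex{2,1,0} = 3
G(8) = mex{3,2,1} = 0
G(9) = mex{3,2,1} = 0
G(10) = mex{0,3,2} = 1
G(11) = mex{0,3,2,0} = 1
G(12) = mex{1,0,3,0} = 2
G(13) = mex{1,0,3,1} = 2
G(14) = mex{2,1,0,1} = 3
G(15) = mex{2,1,0,2} = 3
G(16) = mex{3,2,1,2} = 0
G(17) = mex{3,2,1,3} = 0
G(18) = mex{0,3,2,3} = 1
G(19) = mex{0,3,2,0} = 1
P-positions are exactly the n with G(n) = 0.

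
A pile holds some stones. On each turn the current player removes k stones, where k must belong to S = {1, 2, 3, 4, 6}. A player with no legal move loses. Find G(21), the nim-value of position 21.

n :  0  1  2  3  4  5  6  7  8  9 10 11 12 13 14 15 16 17 18 19 20 21
G :  0  1  2  3  4  0  1  2  3  4  0  1  2  3  4  0  1  2  3  4  0  1

1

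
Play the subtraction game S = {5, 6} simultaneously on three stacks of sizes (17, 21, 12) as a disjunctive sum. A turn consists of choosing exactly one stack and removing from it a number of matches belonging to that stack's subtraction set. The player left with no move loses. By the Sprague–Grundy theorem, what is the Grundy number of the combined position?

All stacks use S = {5, 6}:
n :  0  1  2  3  4  5  6  7  8  9 10 11 12 13 14 15 16 17 18 19 20 21
G :  0  0  0  0  0  1  1  1  1  1  2  0  0  0  0  0  1  1  1  1  1  2
Stack A: G(17) = 1.
Stack B: G(21) = 2.
Stack C: G(12) = 0.
Combined Grundy value = 1 ⊕ 2 ⊕ 0 = 3.

3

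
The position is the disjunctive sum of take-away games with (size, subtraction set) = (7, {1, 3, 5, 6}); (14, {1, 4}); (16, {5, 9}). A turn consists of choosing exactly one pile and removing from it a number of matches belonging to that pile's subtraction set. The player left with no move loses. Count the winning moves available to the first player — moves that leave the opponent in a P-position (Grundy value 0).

Pile A, S = {1, 3, 5, 6}:
G(0) = 0
G(1) = mex{0} = 1
G(2) = mex{1} = 0
G(3) = mex{0,0} = 1
G(4) = mex{1,1} = 0
G(5) = mex{0,0,0} = 1
G(6) = mex{1,1,1,0} = 2
G(7) = mex{2,0,0,1} = 3
G_A(7) = 3.
Pile B, S = {1, 4}:
G(0) = 0
G(1) = mex{0} = 1
G(2) = mex{1} = 0
G(3) = mex{0} = 1
G(4) = mex{1,0} = 2
G(5) = mex{2,1} = 0
G(6) = mex{0,0} = 1
G(7) = mex{1,1} = 0
G(8) = mex{0,2} = 1
G(9) = mex{1,0} = 2
G(10) = mex{2,1} = 0
G(11) = mex{0,0} = 1
G(12) = mex{1,1} = 0
G(13) = mex{0,2} = 1
G(14) = mex{1,0} = 2
G_B(14) = 2.
Pile C, S = {5, 9}:
n :  0  1  2  3  4  5  6  7  8  9 10 11 12 13 14 15 16
G :  0  0  0  0  0  1  1  1  1  1  2  2  2  2  0  0  0
G_C(16) = 0.
Combined Grundy value = 3 ⊕ 2 ⊕ 0 = 1.
A winning move leaves total XOR = 0, i.e. changes one component's Grundy value g to g ⊕ X where X is the current total.
Pile A: need g' = 3⊕1 = 2. Options: 7−1→G=2, 7−3→G=0, 7−5→G=0, 7−6→G=1. Hits: 1.
Pile B: need g' = 2⊕1 = 3. Options: 14−1→G=1, 14−4→G=0. Hits: 0.
Pile C: need g' = 0⊕1 = 1. Options: 16−5→G=2, 16−9→G=1. Hits: 1.

2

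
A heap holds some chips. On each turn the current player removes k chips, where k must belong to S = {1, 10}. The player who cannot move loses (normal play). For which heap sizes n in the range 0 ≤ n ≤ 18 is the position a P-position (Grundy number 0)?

n :  0  1  2  3  4  5  6  7  8  9 10 11 12 13 14 15 16 17 18
G :  0  1  0  1  0  1  0  1  0  1  2  0  1  0  1  0  1  0  1
P-positions are exactly the n with G(n) = 0.

0, 2, 4, 6, 8, 11, 13, 15, 17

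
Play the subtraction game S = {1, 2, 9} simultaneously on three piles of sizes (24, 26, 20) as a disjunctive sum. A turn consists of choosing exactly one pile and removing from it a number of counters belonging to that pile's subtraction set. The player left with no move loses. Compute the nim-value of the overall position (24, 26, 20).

All piles use S = {1, 2, 9}:
n :  0  1  2  3  4  5  6  7  8  9 10 11 12 13 14 15 16 17 18 19 20 21 22 23 24 25 26
G :  0  1  2  0  1  2  0  1  2  3  0  1  2  0  1  2  0  1  2  3  0  1  2  0  1  2  0
Pile A: G(24) = 1.
Pile B: G(26) = 0.
Pile C: G(20) = 0.
Combined Grundy value = 1 ⊕ 0 ⊕ 0 = 1.

1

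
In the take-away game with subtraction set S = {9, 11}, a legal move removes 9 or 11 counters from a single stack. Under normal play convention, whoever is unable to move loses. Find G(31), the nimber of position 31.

1

G(0) = 0
G(1) = mex{} = 0
G(2) = mex{} = 0
G(3) = mex{} = 0
G(4) = mex{} = 0
G(5) = mex{} = 0
G(6) = mex{} = 0
G(7) = mex{} = 0
G(8) = mex{} = 0
G(9) = mex{0} = 1
G(10) = mex{0} = 1
G(11) = mex{0,0} = 1
G(12) = mex{0,0} = 1
G(13) = mex{0,0} = 1
G(14) = mex{0,0} = 1
G(15) = mex{0,0} = 1
G(16) = mex{0,0} = 1
G(17) = mex{0,0} = 1
G(18) = mex{1,0} = 2
G(19) = mex{1,0} = 2
G(20) = mex{1,1} = 0
G(21) = mex{1,1} = 0
G(22) = mex{1,1} = 0
G(23) = mex{1,1} = 0
G(24) = mex{1,1} = 0
G(25) = mex{1,1} = 0
G(26) = mex{1,1} = 0
G(27) = mex{2,1} = 0
G(28) = mex{2,1} = 0
G(29) = mex{0,2} = 1
G(30) = mex{0,2} = 1
G(31) = mex{0,0} = 1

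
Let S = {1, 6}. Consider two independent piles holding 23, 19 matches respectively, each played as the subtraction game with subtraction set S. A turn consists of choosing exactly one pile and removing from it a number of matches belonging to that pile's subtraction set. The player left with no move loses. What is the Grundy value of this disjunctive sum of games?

All piles use S = {1, 6}:
G(0) = 0
G(1) = mex{0} = 1
G(2) = mex{1} = 0
G(3) = mex{0} = 1
G(4) = mex{1} = 0
G(5) = mex{0} = 1
G(6) = mex{1,0} = 2
G(7) = mex{2,1} = 0
G(8) = mex{0,0} = 1
G(9) = mex{1,1} = 0
G(10) = mex{0,0} = 1
G(11) = mex{1,1} = 0
G(12) = mex{0,2} = 1
G(13) = mex{1,0} = 2
G(14) = mex{2,1} = 0
G(15) = mex{0,0} = 1
G(16) = mex{1,1} = 0
G(17) = mex{0,0} = 1
G(18) = mex{1,1} = 0
G(19) = mex{0,2} = 1
G(20) = mex{1,0} = 2
G(21) = mex{2,1} = 0
G(22) = mex{0,0} = 1
G(23) = mex{1,1} = 0
Pile A: G(23) = 0.
Pile B: G(19) = 1.
Combined Grundy value = 0 ⊕ 1 = 1.

1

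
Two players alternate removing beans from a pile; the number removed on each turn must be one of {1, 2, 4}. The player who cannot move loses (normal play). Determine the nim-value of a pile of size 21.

0

G(0) = 0
G(1) = mex{0} = 1
G(2) = mex{1,0} = 2
G(3) = mex{2,1} = 0
G(4) = mex{0,2,0} = 1
G(5) = mex{1,0,1} = 2
G(6) = mex{2,1,2} = 0
G(7) = mex{0,2,0} = 1
G(8) = mex{1,0,1} = 2
G(9) = mex{2,1,2} = 0
G(10) = mex{0,2,0} = 1
G(11) = mex{1,0,1} = 2
G(12) = mex{2,1,2} = 0
G(13) = mex{0,2,0} = 1
G(14) = mex{1,0,1} = 2
G(15) = mex{2,1,2} = 0
G(16) = mex{0,2,0} = 1
G(17) = mex{1,0,1} = 2
G(18) = mex{2,1,2} = 0
G(19) = mex{0,2,0} = 1
G(20) = mex{1,0,1} = 2
G(21) = mex{2,1,2} = 0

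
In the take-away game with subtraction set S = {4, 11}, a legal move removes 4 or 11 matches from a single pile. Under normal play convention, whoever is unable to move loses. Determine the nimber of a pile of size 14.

G(0) = 0
G(1) = mex{} = 0
G(2) = mex{} = 0
G(3) = mex{} = 0
G(4) = mex{0} = 1
G(5) = mex{0} = 1
G(6) = mex{0} = 1
G(7) = mex{0} = 1
G(8) = mex{1} = 0
G(9) = mex{1} = 0
G(10) = mex{1} = 0
G(11) = mex{1,0} = 2
G(12) = mex{0,0} = 1
G(13) = mex{0,0} = 1
G(14) = mex{0,0} = 1

1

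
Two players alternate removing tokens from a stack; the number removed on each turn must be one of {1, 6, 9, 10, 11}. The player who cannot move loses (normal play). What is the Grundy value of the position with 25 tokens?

2

G(0) = 0
G(1) = mex{0} = 1
G(2) = mex{1} = 0
G(3) = mex{0} = 1
G(4) = mex{1} = 0
G(5) = mex{0} = 1
G(6) = mex{1,0} = 2
G(7) = mex{2,1} = 0
G(8) = mex{0,0} = 1
G(9) = mex{1,1,0} = 2
G(10) = mex{2,0,1,0} = 3
G(11) = mex{3,1,0,1,0} = 2
G(12) = mex{2,2,1,0,1} = 3
G(13) = mex{3,0,0,1,0} = 2
G(14) = mex{2,1,1,0,1} = 3
G(15) = mex{3,2,2,1,0} = 4
G(16) = mex{4,3,0,2,1} = 5
G(17) = mex{5,2,1,0,2} = 3
G(18) = mex{3,3,2,1,0} = 4
G(19) = mex{4,2,3,2,1} = 0
G(20) = mex{0,3,2,3,2} = 1
G(21) = mex{1,4,3,2,3} = 0
G(22) = mex{0,5,2,3,2} = 1
G(23) = mex{1,3,3,2,3} = 0
G(24) = mex{0,4,4,3,2} = 1
G(25) = mex{1,0,5,4,3} = 2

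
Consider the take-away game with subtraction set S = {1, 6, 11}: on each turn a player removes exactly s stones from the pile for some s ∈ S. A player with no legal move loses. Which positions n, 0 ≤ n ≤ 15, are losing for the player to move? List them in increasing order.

0, 2, 4, 7, 9, 12, 14

G(0) = 0
G(1) = mex{0} = 1
G(2) = mex{1} = 0
G(3) = mex{0} = 1
G(4) = mex{1} = 0
G(5) = mex{0} = 1
G(6) = mex{1,0} = 2
G(7) = mex{2,1} = 0
G(8) = mex{0,0} = 1
G(9) = mex{1,1} = 0
G(10) = mex{0,0} = 1
G(11) = mex{1,1,0} = 2
G(12) = mex{2,2,1} = 0
G(13) = mex{0,0,0} = 1
G(14) = mex{1,1,1} = 0
G(15) = mex{0,0,0} = 1
P-positions are exactly the n with G(n) = 0.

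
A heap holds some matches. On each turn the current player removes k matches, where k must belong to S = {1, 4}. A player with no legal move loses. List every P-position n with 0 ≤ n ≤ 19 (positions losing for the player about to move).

G(0) = 0
G(1) = mex{0} = 1
G(2) = mex{1} = 0
G(3) = mex{0} = 1
G(4) = mex{1,0} = 2
G(5) = mex{2,1} = 0
G(6) = mex{0,0} = 1
G(7) = mex{1,1} = 0
G(8) = mex{0,2} = 1
G(9) = mex{1,0} = 2
G(10) = mex{2,1} = 0
G(11) = mex{0,0} = 1
G(12) = mex{1,1} = 0
G(13) = mex{0,2} = 1
G(14) = mex{1,0} = 2
G(15) = mex{2,1} = 0
G(16) = mex{0,0} = 1
G(17) = mex{1,1} = 0
G(18) = mex{0,2} = 1
G(19) = mex{1,0} = 2
P-positions are exactly the n with G(n) = 0.

0, 2, 5, 7, 10, 12, 15, 17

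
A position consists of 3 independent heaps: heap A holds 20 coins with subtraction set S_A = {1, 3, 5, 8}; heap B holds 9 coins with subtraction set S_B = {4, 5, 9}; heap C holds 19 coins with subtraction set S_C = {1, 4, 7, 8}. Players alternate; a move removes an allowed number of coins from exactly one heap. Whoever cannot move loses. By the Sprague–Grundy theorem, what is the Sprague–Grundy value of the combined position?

0

Heap A, S = {1, 3, 5, 8}:
G(0) = 0
G(1) = mex{0} = 1
G(2) = mex{1} = 0
G(3) = mex{0,0} = 1
G(4) = mex{1,1} = 0
G(5) = mex{0,0,0} = 1
G(6) = mex{1,1,1} = 0
G(7) = mex{0,0,0} = 1
G(8) = mex{1,1,1,0} = 2
G(9) = mex{2,0,0,1} = 3
G(10) = mex{3,1,1,0} = 2
G(11) = mex{2,2,0,1} = 3
G(12) = mex{3,3,1,0} = 2
G(13) = mex{2,2,2,1} = 0
G(14) = mex{0,3,3,0} = 1
G(15) = mex{1,2,2,1} = 0
G(16) = mex{0,0,3,2} = 1
G(17) = mex{1,1,2,3} = 0
G(18) = mex{0,0,0,2} = 1
G(19) = mex{1,1,1,3} = 0
G(20) = mex{0,0,0,2} = 1
G_A(20) = 1.
Heap B, S = {4, 5, 9}:
G(0) = 0
G(1) = mex{} = 0
G(2) = mex{} = 0
G(3) = mex{} = 0
G(4) = mex{0} = 1
G(5) = mex{0,0} = 1
G(6) = mex{0,0} = 1
G(7) = mex{0,0} = 1
G(8) = mex{1,0} = 2
G(9) = mex{1,1,0} = 2
G_B(9) = 2.
Heap C, S = {1, 4, 7, 8}:
n :  0  1  2  3  4  5  6  7  8  9 10 11 12 13 14 15 16 17 18 19
G :  0  1  0  1  2  0  1  2  3  2  3  0  1  3  0  1  0  1  2  3
G_C(19) = 3.
Combined Grundy value = 1 ⊕ 2 ⊕ 3 = 0.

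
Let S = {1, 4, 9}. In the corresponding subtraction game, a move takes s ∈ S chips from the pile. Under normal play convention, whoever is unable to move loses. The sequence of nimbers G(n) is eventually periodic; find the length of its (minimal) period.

G(0) = 0
G(1) = mex{0} = 1
G(2) = mex{1} = 0
G(3) = mex{0} = 1
G(4) = mex{1,0} = 2
G(5) = mex{2,1} = 0
G(6) = mex{0,0} = 1
G(7) = mex{1,1} = 0
G(8) = mex{0,2} = 1
G(9) = mex{1,0,0} = 2
G(10) = mex{2,1,1} = 0
G(11) = mex{0,0,0} = 1
G(12) = mex{1,1,1} = 0
G(13) = mex{0,2,2} = 1
G(14) = mex{1,0,0} = 2
G(15) = mex{2,1,1} = 0
G(n+5) = G(n) holds for n = 0,…,8 (a full window of length max(S) = 9), so the sequence is purely periodic with period 5.

5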